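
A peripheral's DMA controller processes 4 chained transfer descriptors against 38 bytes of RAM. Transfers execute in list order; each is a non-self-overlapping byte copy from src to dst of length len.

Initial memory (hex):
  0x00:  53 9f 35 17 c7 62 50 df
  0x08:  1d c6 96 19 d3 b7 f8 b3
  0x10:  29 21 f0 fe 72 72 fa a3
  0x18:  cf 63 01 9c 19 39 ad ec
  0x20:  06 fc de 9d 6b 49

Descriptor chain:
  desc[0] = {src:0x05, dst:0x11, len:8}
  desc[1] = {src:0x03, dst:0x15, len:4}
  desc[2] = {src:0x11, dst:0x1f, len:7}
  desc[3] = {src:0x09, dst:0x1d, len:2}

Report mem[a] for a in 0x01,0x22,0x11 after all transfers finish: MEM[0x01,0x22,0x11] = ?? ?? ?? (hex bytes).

MEM[0x01,0x22,0x11] = 9f 1d 62

#0 dst[0x11+8] := {0x62,0x50,0xdf,0x1d,0xc6,0x96,0x19,0xd3}
#1 dst[0x15+4] := {0x17,0xc7,0x62,0x50}
#2 dst[0x1f+7] := {0x62,0x50,0xdf,0x1d,0x17,0xc7,0x62}
#3 dst[0x1d+2] := {0xc6,0x96}
query mem[0x01]=0x9f, mem[0x22]=0x1d, mem[0x11]=0x62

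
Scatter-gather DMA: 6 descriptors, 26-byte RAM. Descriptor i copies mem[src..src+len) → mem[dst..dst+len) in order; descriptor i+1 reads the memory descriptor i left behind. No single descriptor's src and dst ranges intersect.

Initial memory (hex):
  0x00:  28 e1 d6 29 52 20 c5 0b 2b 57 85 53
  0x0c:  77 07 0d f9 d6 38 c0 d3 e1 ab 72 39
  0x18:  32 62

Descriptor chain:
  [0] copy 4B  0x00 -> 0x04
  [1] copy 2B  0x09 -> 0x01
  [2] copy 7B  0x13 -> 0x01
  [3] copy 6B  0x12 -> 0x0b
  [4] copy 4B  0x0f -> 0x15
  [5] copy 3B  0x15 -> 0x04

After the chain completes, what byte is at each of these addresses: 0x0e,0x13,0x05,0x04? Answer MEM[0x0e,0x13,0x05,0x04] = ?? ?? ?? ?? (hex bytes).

#0 dst[0x04+4] := {0x28,0xe1,0xd6,0x29}
#1 dst[0x01+2] := {0x57,0x85}
#2 dst[0x01+7] := {0xd3,0xe1,0xab,0x72,0x39,0x32,0x62}
#3 dst[0x0b+6] := {0xc0,0xd3,0xe1,0xab,0x72,0x39}
#4 dst[0x15+4] := {0x72,0x39,0x38,0xc0}
#5 dst[0x04+3] := {0x72,0x39,0x38}
query mem[0x0e]=0xab, mem[0x13]=0xd3, mem[0x05]=0x39, mem[0x04]=0x72

MEM[0x0e,0x13,0x05,0x04] = ab d3 39 72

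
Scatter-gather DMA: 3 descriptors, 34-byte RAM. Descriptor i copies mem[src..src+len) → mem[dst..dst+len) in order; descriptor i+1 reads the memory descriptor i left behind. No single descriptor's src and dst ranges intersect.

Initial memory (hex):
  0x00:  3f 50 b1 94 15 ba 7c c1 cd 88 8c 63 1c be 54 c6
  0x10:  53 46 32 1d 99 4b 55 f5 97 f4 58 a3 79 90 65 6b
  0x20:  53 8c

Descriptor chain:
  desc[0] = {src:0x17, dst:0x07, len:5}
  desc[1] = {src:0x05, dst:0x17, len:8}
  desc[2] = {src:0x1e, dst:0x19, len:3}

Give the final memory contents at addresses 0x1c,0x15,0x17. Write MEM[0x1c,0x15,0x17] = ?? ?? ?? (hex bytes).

[0] 0x17->0x07 len=5 : f5 97 f4 58 a3
[1] 0x05->0x17 len=8 : ba 7c f5 97 f4 58 a3 1c
[2] 0x1e->0x19 len=3 : 1c 6b 53
query mem[0x1c]=0x58, mem[0x15]=0x4b, mem[0x17]=0xba

MEM[0x1c,0x15,0x17] = 58 4b ba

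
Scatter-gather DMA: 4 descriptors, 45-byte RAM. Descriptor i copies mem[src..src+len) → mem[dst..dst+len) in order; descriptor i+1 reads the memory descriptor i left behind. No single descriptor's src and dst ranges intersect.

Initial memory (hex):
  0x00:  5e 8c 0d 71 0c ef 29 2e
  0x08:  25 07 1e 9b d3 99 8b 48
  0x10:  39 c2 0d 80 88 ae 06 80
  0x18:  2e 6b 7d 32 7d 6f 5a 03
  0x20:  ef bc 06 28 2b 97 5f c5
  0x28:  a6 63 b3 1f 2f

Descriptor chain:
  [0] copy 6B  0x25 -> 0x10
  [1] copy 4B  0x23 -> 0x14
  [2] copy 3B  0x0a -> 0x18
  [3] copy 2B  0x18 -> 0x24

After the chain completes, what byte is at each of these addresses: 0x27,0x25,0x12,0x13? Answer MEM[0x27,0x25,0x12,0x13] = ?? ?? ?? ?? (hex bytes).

  after D0: wrote 6B at 0x10 = 975fc5a663b3
  after D1: wrote 4B at 0x14 = 282b975f
  after D2: wrote 3B at 0x18 = 1e9bd3
  after D3: wrote 2B at 0x24 = 1e9b
query mem[0x27]=0xc5, mem[0x25]=0x9b, mem[0x12]=0xc5, mem[0x13]=0xa6

MEM[0x27,0x25,0x12,0x13] = c5 9b c5 a6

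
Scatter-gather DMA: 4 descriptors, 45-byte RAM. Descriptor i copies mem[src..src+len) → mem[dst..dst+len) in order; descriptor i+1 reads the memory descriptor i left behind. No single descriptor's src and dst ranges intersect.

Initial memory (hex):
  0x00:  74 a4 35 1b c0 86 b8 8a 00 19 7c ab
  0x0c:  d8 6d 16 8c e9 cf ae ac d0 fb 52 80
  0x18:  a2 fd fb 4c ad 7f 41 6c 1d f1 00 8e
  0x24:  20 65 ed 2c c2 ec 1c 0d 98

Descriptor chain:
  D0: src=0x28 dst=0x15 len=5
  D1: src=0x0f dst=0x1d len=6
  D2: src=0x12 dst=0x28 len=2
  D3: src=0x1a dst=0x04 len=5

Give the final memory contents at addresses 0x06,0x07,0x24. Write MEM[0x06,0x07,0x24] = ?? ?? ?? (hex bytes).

#0 dst[0x15+5] := {0xc2,0xec,0x1c,0x0d,0x98}
#1 dst[0x1d+6] := {0x8c,0xe9,0xcf,0xae,0xac,0xd0}
#2 dst[0x28+2] := {0xae,0xac}
#3 dst[0x04+5] := {0xfb,0x4c,0xad,0x8c,0xe9}
query mem[0x06]=0xad, mem[0x07]=0x8c, mem[0x24]=0x20

MEM[0x06,0x07,0x24] = ad 8c 20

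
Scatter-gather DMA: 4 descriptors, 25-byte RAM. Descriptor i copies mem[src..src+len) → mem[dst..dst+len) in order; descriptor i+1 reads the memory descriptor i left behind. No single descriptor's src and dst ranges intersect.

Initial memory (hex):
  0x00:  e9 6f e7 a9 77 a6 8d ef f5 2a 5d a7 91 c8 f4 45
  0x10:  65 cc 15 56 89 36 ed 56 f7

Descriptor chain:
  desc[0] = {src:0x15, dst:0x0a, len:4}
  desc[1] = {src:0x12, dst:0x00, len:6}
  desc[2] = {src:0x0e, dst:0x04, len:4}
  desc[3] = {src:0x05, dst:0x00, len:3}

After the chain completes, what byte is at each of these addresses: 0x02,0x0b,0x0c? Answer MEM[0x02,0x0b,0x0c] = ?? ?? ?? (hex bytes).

MEM[0x02,0x0b,0x0c] = cc ed 56

#0 dst[0x0a+4] := {0x36,0xed,0x56,0xf7}
#1 dst[0x00+6] := {0x15,0x56,0x89,0x36,0xed,0x56}
#2 dst[0x04+4] := {0xf4,0x45,0x65,0xcc}
#3 dst[0x00+3] := {0x45,0x65,0xcc}
query mem[0x02]=0xcc, mem[0x0b]=0xed, mem[0x0c]=0x56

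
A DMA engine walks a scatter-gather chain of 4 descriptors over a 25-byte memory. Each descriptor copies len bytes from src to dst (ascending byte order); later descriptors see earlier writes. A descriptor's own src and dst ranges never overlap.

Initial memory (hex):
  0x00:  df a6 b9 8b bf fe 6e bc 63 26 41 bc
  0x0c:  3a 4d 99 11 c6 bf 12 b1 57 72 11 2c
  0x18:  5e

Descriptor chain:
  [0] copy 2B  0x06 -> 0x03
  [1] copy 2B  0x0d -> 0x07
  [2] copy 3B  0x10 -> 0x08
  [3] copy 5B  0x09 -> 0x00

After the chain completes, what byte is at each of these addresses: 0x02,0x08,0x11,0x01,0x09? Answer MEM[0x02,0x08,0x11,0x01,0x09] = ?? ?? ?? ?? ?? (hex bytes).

MEM[0x02,0x08,0x11,0x01,0x09] = bc c6 bf 12 bf

  after D0: wrote 2B at 0x03 = 6ebc
  after D1: wrote 2B at 0x07 = 4d99
  after D2: wrote 3B at 0x08 = c6bf12
  after D3: wrote 5B at 0x00 = bf12bc3a4d
query mem[0x02]=0xbc, mem[0x08]=0xc6, mem[0x11]=0xbf, mem[0x01]=0x12, mem[0x09]=0xbf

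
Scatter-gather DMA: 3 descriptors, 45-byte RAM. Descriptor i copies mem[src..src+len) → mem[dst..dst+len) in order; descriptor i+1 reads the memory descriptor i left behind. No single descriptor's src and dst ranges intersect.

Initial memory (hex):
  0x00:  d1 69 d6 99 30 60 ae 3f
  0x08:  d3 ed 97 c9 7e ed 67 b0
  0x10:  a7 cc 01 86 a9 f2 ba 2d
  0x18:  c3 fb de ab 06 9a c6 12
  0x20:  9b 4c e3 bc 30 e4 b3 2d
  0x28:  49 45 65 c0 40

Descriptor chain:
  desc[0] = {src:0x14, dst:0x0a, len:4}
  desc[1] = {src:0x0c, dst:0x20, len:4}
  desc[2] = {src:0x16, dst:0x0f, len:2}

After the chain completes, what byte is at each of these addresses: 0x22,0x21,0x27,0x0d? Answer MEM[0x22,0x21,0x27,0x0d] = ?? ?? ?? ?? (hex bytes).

#0 dst[0x0a+4] := {0xa9,0xf2,0xba,0x2d}
#1 dst[0x20+4] := {0xba,0x2d,0x67,0xb0}
#2 dst[0x0f+2] := {0xba,0x2d}
query mem[0x22]=0x67, mem[0x21]=0x2d, mem[0x27]=0x2d, mem[0x0d]=0x2d

MEM[0x22,0x21,0x27,0x0d] = 67 2d 2d 2d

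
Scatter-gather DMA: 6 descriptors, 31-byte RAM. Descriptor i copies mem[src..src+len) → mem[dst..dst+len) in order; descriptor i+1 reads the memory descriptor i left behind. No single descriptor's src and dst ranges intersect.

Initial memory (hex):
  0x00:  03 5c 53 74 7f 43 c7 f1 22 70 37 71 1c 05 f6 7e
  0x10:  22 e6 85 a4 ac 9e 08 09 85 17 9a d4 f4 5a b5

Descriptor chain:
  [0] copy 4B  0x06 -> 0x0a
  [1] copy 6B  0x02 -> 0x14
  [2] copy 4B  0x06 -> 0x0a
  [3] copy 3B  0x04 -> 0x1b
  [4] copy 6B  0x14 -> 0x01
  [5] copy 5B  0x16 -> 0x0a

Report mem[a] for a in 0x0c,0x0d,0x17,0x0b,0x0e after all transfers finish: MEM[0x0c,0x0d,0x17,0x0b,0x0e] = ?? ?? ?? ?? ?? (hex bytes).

#0 dst[0x0a+4] := {0xc7,0xf1,0x22,0x70}
#1 dst[0x14+6] := {0x53,0x74,0x7f,0x43,0xc7,0xf1}
#2 dst[0x0a+4] := {0xc7,0xf1,0x22,0x70}
#3 dst[0x1b+3] := {0x7f,0x43,0xc7}
#4 dst[0x01+6] := {0x53,0x74,0x7f,0x43,0xc7,0xf1}
#5 dst[0x0a+5] := {0x7f,0x43,0xc7,0xf1,0x9a}
query mem[0x0c]=0xc7, mem[0x0d]=0xf1, mem[0x17]=0x43, mem[0x0b]=0x43, mem[0x0e]=0x9a

MEM[0x0c,0x0d,0x17,0x0b,0x0e] = c7 f1 43 43 9a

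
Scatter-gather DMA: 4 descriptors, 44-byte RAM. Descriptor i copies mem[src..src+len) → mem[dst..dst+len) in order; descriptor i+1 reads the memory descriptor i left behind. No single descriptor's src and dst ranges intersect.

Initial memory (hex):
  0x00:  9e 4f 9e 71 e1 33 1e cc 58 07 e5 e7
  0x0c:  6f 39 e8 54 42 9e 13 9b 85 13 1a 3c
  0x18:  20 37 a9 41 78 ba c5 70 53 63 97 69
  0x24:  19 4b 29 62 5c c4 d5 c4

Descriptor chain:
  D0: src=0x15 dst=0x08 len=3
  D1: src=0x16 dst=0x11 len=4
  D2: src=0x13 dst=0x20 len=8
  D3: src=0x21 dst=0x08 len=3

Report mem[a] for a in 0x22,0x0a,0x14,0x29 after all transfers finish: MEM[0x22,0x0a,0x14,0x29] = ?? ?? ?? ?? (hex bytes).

MEM[0x22,0x0a,0x14,0x29] = 13 1a 37 c4

  after D0: wrote 3B at 0x08 = 131a3c
  after D1: wrote 4B at 0x11 = 1a3c2037
  after D2: wrote 8B at 0x20 = 2037131a3c2037a9
  after D3: wrote 3B at 0x08 = 37131a
query mem[0x22]=0x13, mem[0x0a]=0x1a, mem[0x14]=0x37, mem[0x29]=0xc4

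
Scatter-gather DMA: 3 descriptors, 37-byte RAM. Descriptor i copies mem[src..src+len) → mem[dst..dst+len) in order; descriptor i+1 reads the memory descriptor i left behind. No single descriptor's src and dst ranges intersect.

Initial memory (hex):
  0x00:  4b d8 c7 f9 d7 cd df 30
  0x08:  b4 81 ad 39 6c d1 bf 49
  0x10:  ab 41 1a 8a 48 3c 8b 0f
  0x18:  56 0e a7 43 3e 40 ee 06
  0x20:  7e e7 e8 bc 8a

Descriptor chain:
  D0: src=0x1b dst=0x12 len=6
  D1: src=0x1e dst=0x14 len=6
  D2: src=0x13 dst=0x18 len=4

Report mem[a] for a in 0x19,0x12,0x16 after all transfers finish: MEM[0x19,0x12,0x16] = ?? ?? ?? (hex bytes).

MEM[0x19,0x12,0x16] = ee 43 7e

  after D0: wrote 6B at 0x12 = 433e40ee067e
  after D1: wrote 6B at 0x14 = ee067ee7e8bc
  after D2: wrote 4B at 0x18 = 3eee067e
query mem[0x19]=0xee, mem[0x12]=0x43, mem[0x16]=0x7e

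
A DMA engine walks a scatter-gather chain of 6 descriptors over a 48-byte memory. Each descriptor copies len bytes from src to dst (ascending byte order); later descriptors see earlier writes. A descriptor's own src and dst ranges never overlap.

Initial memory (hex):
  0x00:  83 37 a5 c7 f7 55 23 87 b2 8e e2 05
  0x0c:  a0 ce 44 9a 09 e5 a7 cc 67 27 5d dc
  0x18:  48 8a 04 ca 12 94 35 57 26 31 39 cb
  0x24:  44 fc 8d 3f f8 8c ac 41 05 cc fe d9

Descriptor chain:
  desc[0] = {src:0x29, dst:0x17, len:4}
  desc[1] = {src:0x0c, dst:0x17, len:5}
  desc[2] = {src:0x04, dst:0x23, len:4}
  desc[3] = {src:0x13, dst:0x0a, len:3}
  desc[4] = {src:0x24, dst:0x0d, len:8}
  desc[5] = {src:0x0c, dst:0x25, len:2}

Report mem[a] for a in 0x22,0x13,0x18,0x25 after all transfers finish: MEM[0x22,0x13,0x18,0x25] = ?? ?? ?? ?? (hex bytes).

MEM[0x22,0x13,0x18,0x25] = 39 ac ce 27

D0: mem[0x17..0x1a] <- [8c ac 41 05]
D1: mem[0x17..0x1b] <- [a0 ce 44 9a 09]
D2: mem[0x23..0x26] <- [f7 55 23 87]
D3: mem[0x0a..0x0c] <- [cc 67 27]
D4: mem[0x0d..0x14] <- [55 23 87 3f f8 8c ac 41]
D5: mem[0x25..0x26] <- [27 55]
query mem[0x22]=0x39, mem[0x13]=0xac, mem[0x18]=0xce, mem[0x25]=0x27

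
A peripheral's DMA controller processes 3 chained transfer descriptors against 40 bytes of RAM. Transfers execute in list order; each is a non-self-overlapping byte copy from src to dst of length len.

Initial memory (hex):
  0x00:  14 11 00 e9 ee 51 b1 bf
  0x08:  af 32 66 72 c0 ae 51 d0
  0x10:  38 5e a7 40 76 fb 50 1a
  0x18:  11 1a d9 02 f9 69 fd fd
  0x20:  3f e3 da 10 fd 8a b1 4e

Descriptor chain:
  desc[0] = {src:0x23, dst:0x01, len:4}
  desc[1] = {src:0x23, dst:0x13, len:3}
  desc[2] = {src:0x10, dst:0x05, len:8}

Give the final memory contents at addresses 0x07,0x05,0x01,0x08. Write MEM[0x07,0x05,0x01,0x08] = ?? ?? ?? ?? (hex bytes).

  after D0: wrote 4B at 0x01 = 10fd8ab1
  after D1: wrote 3B at 0x13 = 10fd8a
  after D2: wrote 8B at 0x05 = 385ea710fd8a501a
query mem[0x07]=0xa7, mem[0x05]=0x38, mem[0x01]=0x10, mem[0x08]=0x10

MEM[0x07,0x05,0x01,0x08] = a7 38 10 10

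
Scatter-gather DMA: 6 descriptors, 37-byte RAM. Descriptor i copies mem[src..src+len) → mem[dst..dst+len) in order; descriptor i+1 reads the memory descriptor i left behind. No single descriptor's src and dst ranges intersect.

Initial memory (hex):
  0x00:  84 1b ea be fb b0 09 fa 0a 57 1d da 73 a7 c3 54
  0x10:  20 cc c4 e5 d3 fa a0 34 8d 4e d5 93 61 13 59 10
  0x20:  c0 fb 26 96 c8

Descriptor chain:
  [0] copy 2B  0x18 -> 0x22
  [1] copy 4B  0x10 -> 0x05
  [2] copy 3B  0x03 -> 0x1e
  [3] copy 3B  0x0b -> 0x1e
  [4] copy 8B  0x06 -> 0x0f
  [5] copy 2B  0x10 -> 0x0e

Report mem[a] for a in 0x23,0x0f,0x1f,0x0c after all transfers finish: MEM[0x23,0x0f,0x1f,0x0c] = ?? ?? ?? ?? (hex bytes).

MEM[0x23,0x0f,0x1f,0x0c] = 4e e5 73 73

#0 dst[0x22+2] := {0x8d,0x4e}
#1 dst[0x05+4] := {0x20,0xcc,0xc4,0xe5}
#2 dst[0x1e+3] := {0xbe,0xfb,0x20}
#3 dst[0x1e+3] := {0xda,0x73,0xa7}
#4 dst[0x0f+8] := {0xcc,0xc4,0xe5,0x57,0x1d,0xda,0x73,0xa7}
#5 dst[0x0e+2] := {0xc4,0xe5}
query mem[0x23]=0x4e, mem[0x0f]=0xe5, mem[0x1f]=0x73, mem[0x0c]=0x73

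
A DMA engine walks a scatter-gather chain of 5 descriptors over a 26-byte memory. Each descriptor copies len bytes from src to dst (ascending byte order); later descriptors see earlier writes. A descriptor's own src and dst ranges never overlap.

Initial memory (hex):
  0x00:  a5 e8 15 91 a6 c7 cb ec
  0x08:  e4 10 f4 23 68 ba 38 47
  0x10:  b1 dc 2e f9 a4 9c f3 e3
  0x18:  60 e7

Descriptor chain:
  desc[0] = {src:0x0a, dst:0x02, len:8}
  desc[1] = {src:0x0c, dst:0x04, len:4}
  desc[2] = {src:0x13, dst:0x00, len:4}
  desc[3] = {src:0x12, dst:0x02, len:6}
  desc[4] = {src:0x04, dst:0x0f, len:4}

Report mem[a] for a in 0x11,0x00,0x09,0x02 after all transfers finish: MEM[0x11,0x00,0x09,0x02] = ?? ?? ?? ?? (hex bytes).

MEM[0x11,0x00,0x09,0x02] = f3 f9 dc 2e

#0 dst[0x02+8] := {0xf4,0x23,0x68,0xba,0x38,0x47,0xb1,0xdc}
#1 dst[0x04+4] := {0x68,0xba,0x38,0x47}
#2 dst[0x00+4] := {0xf9,0xa4,0x9c,0xf3}
#3 dst[0x02+6] := {0x2e,0xf9,0xa4,0x9c,0xf3,0xe3}
#4 dst[0x0f+4] := {0xa4,0x9c,0xf3,0xe3}
query mem[0x11]=0xf3, mem[0x00]=0xf9, mem[0x09]=0xdc, mem[0x02]=0x2e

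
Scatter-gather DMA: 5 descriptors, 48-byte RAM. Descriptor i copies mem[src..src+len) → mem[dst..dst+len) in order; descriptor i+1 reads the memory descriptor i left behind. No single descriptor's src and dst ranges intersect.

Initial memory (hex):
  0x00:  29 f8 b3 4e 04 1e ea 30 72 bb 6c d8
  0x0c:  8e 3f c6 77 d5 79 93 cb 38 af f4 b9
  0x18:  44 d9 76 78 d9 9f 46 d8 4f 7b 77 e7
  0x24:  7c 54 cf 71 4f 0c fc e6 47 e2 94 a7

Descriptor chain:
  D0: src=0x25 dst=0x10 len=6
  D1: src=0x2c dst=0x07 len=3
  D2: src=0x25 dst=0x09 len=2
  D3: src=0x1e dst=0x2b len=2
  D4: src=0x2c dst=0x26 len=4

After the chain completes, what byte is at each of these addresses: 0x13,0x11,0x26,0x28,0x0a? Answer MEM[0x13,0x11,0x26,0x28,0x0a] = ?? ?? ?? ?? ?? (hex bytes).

MEM[0x13,0x11,0x26,0x28,0x0a] = 4f cf d8 94 cf

[0] 0x25->0x10 len=6 : 54 cf 71 4f 0c fc
[1] 0x2c->0x07 len=3 : 47 e2 94
[2] 0x25->0x09 len=2 : 54 cf
[3] 0x1e->0x2b len=2 : 46 d8
[4] 0x2c->0x26 len=4 : d8 e2 94 a7
query mem[0x13]=0x4f, mem[0x11]=0xcf, mem[0x26]=0xd8, mem[0x28]=0x94, mem[0x0a]=0xcf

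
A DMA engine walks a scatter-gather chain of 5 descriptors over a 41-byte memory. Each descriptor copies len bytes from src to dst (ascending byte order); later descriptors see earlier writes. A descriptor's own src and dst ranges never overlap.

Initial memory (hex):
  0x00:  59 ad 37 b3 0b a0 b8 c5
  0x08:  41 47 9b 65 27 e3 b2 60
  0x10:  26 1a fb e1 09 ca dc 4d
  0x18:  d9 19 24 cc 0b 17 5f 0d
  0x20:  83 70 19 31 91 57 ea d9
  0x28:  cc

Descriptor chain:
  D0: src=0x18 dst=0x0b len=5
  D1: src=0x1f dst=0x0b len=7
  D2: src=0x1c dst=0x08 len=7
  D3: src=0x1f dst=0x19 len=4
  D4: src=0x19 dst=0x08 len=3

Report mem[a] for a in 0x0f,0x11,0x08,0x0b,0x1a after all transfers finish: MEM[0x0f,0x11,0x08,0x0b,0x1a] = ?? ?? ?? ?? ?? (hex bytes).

MEM[0x0f,0x11,0x08,0x0b,0x1a] = 31 57 0d 0d 83

#0 dst[0x0b+5] := {0xd9,0x19,0x24,0xcc,0x0b}
#1 dst[0x0b+7] := {0x0d,0x83,0x70,0x19,0x31,0x91,0x57}
#2 dst[0x08+7] := {0x0b,0x17,0x5f,0x0d,0x83,0x70,0x19}
#3 dst[0x19+4] := {0x0d,0x83,0x70,0x19}
#4 dst[0x08+3] := {0x0d,0x83,0x70}
query mem[0x0f]=0x31, mem[0x11]=0x57, mem[0x08]=0x0d, mem[0x0b]=0x0d, mem[0x1a]=0x83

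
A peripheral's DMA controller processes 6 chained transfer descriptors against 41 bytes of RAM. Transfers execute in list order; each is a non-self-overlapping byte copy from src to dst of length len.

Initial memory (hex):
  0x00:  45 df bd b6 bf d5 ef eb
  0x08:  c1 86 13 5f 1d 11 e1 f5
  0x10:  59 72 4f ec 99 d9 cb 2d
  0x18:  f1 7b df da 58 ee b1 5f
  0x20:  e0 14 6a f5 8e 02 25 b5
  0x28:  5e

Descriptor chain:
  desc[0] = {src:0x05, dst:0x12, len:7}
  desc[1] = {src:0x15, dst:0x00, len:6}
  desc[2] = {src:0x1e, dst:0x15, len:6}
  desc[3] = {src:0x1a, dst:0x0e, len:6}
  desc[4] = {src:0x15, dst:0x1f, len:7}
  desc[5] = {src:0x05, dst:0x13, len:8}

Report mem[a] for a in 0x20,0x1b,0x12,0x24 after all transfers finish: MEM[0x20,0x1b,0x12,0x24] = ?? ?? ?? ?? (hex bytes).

MEM[0x20,0x1b,0x12,0x24] = 5f da b1 f5

D0: mem[0x12..0x18] <- [d5 ef eb c1 86 13 5f]
D1: mem[0x00..0x05] <- [c1 86 13 5f 7b df]
D2: mem[0x15..0x1a] <- [b1 5f e0 14 6a f5]
D3: mem[0x0e..0x13] <- [f5 da 58 ee b1 5f]
D4: mem[0x1f..0x25] <- [b1 5f e0 14 6a f5 da]
D5: mem[0x13..0x1a] <- [df ef eb c1 86 13 5f 1d]
query mem[0x20]=0x5f, mem[0x1b]=0xda, mem[0x12]=0xb1, mem[0x24]=0xf5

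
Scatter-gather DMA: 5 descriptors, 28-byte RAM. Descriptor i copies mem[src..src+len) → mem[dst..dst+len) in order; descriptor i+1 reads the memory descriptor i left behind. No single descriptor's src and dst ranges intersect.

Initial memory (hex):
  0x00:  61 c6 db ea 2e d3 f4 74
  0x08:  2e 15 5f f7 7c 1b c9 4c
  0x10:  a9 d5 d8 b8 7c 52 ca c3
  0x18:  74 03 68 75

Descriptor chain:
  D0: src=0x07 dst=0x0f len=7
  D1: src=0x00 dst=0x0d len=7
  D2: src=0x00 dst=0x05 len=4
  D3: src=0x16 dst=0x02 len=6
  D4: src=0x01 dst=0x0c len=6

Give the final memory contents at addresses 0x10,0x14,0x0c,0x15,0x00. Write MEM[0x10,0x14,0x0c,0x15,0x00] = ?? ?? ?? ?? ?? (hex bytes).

[0] 0x07->0x0f len=7 : 74 2e 15 5f f7 7c 1b
[1] 0x00->0x0d len=7 : 61 c6 db ea 2e d3 f4
[2] 0x00->0x05 len=4 : 61 c6 db ea
[3] 0x16->0x02 len=6 : ca c3 74 03 68 75
[4] 0x01->0x0c len=6 : c6 ca c3 74 03 68
query mem[0x10]=0x03, mem[0x14]=0x7c, mem[0x0c]=0xc6, mem[0x15]=0x1b, mem[0x00]=0x61

MEM[0x10,0x14,0x0c,0x15,0x00] = 03 7c c6 1b 61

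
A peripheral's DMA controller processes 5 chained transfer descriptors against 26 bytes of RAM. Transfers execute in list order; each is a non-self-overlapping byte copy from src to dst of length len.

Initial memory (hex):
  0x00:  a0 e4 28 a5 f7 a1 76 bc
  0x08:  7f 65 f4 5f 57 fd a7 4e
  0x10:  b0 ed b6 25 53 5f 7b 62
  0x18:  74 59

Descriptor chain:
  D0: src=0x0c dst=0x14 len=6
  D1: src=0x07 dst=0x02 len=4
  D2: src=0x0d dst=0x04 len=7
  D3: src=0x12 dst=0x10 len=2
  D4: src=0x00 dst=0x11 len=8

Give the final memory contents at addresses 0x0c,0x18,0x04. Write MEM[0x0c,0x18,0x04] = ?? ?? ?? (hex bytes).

  after D0: wrote 6B at 0x14 = 57fda74eb0ed
  after D1: wrote 4B at 0x02 = bc7f65f4
  after D2: wrote 7B at 0x04 = fda74eb0edb625
  after D3: wrote 2B at 0x10 = b625
  after D4: wrote 8B at 0x11 = a0e4bc7ffda74eb0
query mem[0x0c]=0x57, mem[0x18]=0xb0, mem[0x04]=0xfd

MEM[0x0c,0x18,0x04] = 57 b0 fd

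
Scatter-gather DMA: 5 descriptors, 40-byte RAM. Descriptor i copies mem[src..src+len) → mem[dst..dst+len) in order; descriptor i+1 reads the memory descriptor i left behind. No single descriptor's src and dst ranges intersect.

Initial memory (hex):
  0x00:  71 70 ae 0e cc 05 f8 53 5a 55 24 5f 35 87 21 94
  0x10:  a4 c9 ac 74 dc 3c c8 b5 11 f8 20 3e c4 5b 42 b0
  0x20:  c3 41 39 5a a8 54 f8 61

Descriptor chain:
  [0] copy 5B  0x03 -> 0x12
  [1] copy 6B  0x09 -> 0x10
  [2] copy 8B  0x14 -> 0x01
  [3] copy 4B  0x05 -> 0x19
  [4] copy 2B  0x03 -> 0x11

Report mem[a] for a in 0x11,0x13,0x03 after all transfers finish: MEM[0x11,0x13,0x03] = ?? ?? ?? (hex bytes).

  after D0: wrote 5B at 0x12 = 0ecc05f853
  after D1: wrote 6B at 0x10 = 55245f358721
  after D2: wrote 8B at 0x01 = 872153b511f8203e
  after D3: wrote 4B at 0x19 = 11f8203e
  after D4: wrote 2B at 0x11 = 53b5
query mem[0x11]=0x53, mem[0x13]=0x35, mem[0x03]=0x53

MEM[0x11,0x13,0x03] = 53 35 53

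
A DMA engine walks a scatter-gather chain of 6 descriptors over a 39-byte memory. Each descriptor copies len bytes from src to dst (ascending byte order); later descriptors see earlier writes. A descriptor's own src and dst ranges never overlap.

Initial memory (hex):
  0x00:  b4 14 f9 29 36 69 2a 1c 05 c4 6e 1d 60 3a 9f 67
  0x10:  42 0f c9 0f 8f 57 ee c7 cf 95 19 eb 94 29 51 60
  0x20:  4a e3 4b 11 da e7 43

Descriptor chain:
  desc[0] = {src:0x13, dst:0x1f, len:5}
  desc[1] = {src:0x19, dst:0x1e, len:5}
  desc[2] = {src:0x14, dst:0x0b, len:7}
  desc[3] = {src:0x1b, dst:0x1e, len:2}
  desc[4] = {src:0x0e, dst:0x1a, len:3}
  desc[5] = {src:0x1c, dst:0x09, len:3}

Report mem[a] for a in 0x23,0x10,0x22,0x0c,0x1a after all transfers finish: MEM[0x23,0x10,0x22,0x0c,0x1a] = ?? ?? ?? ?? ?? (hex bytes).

D0: mem[0x1f..0x23] <- [0f 8f 57 ee c7]
D1: mem[0x1e..0x22] <- [95 19 eb 94 29]
D2: mem[0x0b..0x11] <- [8f 57 ee c7 cf 95 19]
D3: mem[0x1e..0x1f] <- [eb 94]
D4: mem[0x1a..0x1c] <- [c7 cf 95]
D5: mem[0x09..0x0b] <- [95 29 eb]
query mem[0x23]=0xc7, mem[0x10]=0x95, mem[0x22]=0x29, mem[0x0c]=0x57, mem[0x1a]=0xc7

MEM[0x23,0x10,0x22,0x0c,0x1a] = c7 95 29 57 c7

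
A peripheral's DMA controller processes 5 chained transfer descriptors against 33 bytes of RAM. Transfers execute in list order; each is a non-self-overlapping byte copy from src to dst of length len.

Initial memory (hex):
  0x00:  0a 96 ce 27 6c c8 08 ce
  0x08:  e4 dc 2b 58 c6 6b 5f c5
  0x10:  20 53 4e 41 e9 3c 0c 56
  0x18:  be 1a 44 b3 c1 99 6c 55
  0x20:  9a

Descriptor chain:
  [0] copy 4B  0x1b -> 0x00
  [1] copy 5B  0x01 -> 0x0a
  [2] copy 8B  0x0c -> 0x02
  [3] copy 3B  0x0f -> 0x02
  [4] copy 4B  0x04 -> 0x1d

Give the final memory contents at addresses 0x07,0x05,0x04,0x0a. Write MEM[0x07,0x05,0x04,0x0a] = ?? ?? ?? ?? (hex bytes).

#0 dst[0x00+4] := {0xb3,0xc1,0x99,0x6c}
#1 dst[0x0a+5] := {0xc1,0x99,0x6c,0x6c,0xc8}
#2 dst[0x02+8] := {0x6c,0x6c,0xc8,0xc5,0x20,0x53,0x4e,0x41}
#3 dst[0x02+3] := {0xc5,0x20,0x53}
#4 dst[0x1d+4] := {0x53,0xc5,0x20,0x53}
query mem[0x07]=0x53, mem[0x05]=0xc5, mem[0x04]=0x53, mem[0x0a]=0xc1

MEM[0x07,0x05,0x04,0x0a] = 53 c5 53 c1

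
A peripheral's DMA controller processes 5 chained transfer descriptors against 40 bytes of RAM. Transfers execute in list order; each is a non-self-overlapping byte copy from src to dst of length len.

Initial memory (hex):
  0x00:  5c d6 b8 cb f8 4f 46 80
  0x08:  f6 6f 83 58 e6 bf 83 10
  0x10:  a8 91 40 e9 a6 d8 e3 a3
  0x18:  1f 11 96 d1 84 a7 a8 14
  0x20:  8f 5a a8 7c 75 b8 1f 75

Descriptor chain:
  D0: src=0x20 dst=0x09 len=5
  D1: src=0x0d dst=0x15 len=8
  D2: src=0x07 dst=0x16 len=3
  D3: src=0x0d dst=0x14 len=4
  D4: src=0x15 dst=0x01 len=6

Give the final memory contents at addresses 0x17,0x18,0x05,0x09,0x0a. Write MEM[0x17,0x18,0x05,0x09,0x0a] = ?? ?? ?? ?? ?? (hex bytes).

MEM[0x17,0x18,0x05,0x09,0x0a] = a8 8f 91 8f 5a

#0 dst[0x09+5] := {0x8f,0x5a,0xa8,0x7c,0x75}
#1 dst[0x15+8] := {0x75,0x83,0x10,0xa8,0x91,0x40,0xe9,0xa6}
#2 dst[0x16+3] := {0x80,0xf6,0x8f}
#3 dst[0x14+4] := {0x75,0x83,0x10,0xa8}
#4 dst[0x01+6] := {0x83,0x10,0xa8,0x8f,0x91,0x40}
query mem[0x17]=0xa8, mem[0x18]=0x8f, mem[0x05]=0x91, mem[0x09]=0x8f, mem[0x0a]=0x5a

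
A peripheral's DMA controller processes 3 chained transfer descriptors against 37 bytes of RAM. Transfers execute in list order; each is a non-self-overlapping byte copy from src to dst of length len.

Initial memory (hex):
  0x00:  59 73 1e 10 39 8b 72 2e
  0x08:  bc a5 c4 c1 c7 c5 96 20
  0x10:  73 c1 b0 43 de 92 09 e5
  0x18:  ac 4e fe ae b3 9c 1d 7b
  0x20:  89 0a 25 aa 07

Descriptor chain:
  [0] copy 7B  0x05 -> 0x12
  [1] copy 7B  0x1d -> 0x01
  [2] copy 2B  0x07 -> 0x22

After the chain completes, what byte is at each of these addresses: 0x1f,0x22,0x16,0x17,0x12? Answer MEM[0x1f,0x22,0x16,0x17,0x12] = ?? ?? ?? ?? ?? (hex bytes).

MEM[0x1f,0x22,0x16,0x17,0x12] = 7b aa a5 c4 8b

#0 dst[0x12+7] := {0x8b,0x72,0x2e,0xbc,0xa5,0xc4,0xc1}
#1 dst[0x01+7] := {0x9c,0x1d,0x7b,0x89,0x0a,0x25,0xaa}
#2 dst[0x22+2] := {0xaa,0xbc}
query mem[0x1f]=0x7b, mem[0x22]=0xaa, mem[0x16]=0xa5, mem[0x17]=0xc4, mem[0x12]=0x8b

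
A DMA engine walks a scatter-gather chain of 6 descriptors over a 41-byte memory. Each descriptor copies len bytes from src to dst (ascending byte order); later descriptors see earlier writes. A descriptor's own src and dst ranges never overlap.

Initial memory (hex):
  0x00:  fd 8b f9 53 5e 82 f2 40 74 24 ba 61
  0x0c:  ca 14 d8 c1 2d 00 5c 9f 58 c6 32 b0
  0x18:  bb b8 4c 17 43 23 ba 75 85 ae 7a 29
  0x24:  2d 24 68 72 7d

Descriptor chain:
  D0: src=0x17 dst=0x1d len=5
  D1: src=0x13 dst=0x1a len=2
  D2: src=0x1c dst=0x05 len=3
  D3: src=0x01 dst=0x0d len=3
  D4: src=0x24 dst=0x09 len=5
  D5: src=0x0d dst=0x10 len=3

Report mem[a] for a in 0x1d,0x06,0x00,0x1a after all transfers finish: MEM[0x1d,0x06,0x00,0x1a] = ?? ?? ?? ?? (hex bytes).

MEM[0x1d,0x06,0x00,0x1a] = b0 b0 fd 9f

#0 dst[0x1d+5] := {0xb0,0xbb,0xb8,0x4c,0x17}
#1 dst[0x1a+2] := {0x9f,0x58}
#2 dst[0x05+3] := {0x43,0xb0,0xbb}
#3 dst[0x0d+3] := {0x8b,0xf9,0x53}
#4 dst[0x09+5] := {0x2d,0x24,0x68,0x72,0x7d}
#5 dst[0x10+3] := {0x7d,0xf9,0x53}
query mem[0x1d]=0xb0, mem[0x06]=0xb0, mem[0x00]=0xfd, mem[0x1a]=0x9f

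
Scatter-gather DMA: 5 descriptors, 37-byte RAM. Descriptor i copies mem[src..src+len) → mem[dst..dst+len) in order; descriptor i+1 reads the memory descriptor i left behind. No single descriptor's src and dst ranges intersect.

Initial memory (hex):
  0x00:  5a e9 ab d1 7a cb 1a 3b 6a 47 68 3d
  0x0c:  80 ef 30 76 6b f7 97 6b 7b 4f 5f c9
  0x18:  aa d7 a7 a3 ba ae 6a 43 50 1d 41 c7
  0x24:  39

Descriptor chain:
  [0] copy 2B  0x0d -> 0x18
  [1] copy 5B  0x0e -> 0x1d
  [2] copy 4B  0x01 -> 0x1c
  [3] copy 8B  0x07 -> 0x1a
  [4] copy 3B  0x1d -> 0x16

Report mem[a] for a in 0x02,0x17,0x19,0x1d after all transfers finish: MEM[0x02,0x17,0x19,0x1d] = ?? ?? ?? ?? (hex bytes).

[0] 0x0d->0x18 len=2 : ef 30
[1] 0x0e->0x1d len=5 : 30 76 6b f7 97
[2] 0x01->0x1c len=4 : e9 ab d1 7a
[3] 0x07->0x1a len=8 : 3b 6a 47 68 3d 80 ef 30
[4] 0x1d->0x16 len=3 : 68 3d 80
query mem[0x02]=0xab, mem[0x17]=0x3d, mem[0x19]=0x30, mem[0x1d]=0x68

MEM[0x02,0x17,0x19,0x1d] = ab 3d 30 68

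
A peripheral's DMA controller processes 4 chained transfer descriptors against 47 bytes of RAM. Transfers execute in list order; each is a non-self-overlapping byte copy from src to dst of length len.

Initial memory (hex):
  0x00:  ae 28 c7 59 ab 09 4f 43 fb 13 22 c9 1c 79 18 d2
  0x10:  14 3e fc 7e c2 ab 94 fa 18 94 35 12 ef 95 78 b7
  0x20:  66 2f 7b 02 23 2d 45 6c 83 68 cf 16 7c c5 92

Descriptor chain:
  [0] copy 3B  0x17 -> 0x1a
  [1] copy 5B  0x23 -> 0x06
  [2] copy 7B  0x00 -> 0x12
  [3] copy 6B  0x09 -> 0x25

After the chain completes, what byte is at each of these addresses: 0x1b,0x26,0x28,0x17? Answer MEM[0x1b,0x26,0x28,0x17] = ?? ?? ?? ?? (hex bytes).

  after D0: wrote 3B at 0x1a = fa1894
  after D1: wrote 5B at 0x06 = 02232d456c
  after D2: wrote 7B at 0x12 = ae28c759ab0902
  after D3: wrote 6B at 0x25 = 456cc91c7918
query mem[0x1b]=0x18, mem[0x26]=0x6c, mem[0x28]=0x1c, mem[0x17]=0x09

MEM[0x1b,0x26,0x28,0x17] = 18 6c 1c 09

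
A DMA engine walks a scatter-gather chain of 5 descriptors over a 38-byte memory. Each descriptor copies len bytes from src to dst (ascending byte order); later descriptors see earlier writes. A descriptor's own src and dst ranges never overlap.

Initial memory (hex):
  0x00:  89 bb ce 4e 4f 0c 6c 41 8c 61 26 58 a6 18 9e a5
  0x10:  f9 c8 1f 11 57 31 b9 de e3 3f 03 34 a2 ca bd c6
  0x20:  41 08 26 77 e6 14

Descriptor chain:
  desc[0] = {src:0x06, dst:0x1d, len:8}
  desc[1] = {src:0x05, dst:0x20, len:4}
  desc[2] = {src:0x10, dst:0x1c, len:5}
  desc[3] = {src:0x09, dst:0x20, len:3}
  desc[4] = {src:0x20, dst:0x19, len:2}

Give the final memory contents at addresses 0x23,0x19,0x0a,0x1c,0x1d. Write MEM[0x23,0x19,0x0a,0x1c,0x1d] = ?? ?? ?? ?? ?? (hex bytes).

MEM[0x23,0x19,0x0a,0x1c,0x1d] = 8c 61 26 f9 c8

  after D0: wrote 8B at 0x1d = 6c418c612658a618
  after D1: wrote 4B at 0x20 = 0c6c418c
  after D2: wrote 5B at 0x1c = f9c81f1157
  after D3: wrote 3B at 0x20 = 612658
  after D4: wrote 2B at 0x19 = 6126
query mem[0x23]=0x8c, mem[0x19]=0x61, mem[0x0a]=0x26, mem[0x1c]=0xf9, mem[0x1d]=0xc8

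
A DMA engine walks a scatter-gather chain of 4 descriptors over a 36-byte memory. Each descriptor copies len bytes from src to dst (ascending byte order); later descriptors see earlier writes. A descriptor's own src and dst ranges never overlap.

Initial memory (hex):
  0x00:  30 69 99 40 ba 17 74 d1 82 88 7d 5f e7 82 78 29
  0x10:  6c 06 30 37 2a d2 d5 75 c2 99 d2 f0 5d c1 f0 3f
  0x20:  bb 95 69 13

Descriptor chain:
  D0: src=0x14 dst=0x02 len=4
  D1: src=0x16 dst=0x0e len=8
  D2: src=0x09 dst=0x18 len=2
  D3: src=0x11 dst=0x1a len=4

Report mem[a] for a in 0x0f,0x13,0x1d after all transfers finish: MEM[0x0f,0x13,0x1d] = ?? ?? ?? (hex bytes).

#0 dst[0x02+4] := {0x2a,0xd2,0xd5,0x75}
#1 dst[0x0e+8] := {0xd5,0x75,0xc2,0x99,0xd2,0xf0,0x5d,0xc1}
#2 dst[0x18+2] := {0x88,0x7d}
#3 dst[0x1a+4] := {0x99,0xd2,0xf0,0x5d}
query mem[0x0f]=0x75, mem[0x13]=0xf0, mem[0x1d]=0x5d

MEM[0x0f,0x13,0x1d] = 75 f0 5d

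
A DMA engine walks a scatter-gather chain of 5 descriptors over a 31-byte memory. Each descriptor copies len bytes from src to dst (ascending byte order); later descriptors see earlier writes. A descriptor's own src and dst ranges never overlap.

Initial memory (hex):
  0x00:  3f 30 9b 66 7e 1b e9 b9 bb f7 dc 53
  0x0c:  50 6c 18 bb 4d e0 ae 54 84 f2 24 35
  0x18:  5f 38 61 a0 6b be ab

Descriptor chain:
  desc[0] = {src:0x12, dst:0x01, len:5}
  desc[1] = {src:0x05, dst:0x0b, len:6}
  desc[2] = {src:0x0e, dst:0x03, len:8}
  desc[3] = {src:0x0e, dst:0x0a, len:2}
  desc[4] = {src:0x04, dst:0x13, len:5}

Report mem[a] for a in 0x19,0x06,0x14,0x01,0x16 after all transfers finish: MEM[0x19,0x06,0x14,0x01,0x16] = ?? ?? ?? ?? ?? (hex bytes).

MEM[0x19,0x06,0x14,0x01,0x16] = 38 e0 dc ae ae

[0] 0x12->0x01 len=5 : ae 54 84 f2 24
[1] 0x05->0x0b len=6 : 24 e9 b9 bb f7 dc
[2] 0x0e->0x03 len=8 : bb f7 dc e0 ae 54 84 f2
[3] 0x0e->0x0a len=2 : bb f7
[4] 0x04->0x13 len=5 : f7 dc e0 ae 54
query mem[0x19]=0x38, mem[0x06]=0xe0, mem[0x14]=0xdc, mem[0x01]=0xae, mem[0x16]=0xae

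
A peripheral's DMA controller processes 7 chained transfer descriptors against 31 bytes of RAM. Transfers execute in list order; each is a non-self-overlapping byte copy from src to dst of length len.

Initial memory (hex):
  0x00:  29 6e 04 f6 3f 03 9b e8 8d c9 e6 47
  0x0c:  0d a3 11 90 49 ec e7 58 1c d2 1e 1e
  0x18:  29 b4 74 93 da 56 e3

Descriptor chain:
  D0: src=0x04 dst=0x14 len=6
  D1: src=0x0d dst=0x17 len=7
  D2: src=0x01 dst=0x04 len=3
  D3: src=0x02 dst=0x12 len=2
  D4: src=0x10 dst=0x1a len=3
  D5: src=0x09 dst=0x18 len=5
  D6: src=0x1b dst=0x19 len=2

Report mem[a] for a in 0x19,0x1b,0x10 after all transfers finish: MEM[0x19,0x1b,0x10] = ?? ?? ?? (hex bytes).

D0: mem[0x14..0x19] <- [3f 03 9b e8 8d c9]
D1: mem[0x17..0x1d] <- [a3 11 90 49 ec e7 58]
D2: mem[0x04..0x06] <- [6e 04 f6]
D3: mem[0x12..0x13] <- [04 f6]
D4: mem[0x1a..0x1c] <- [49 ec 04]
D5: mem[0x18..0x1c] <- [c9 e6 47 0d a3]
D6: mem[0x19..0x1a] <- [0d a3]
query mem[0x19]=0x0d, mem[0x1b]=0x0d, mem[0x10]=0x49

MEM[0x19,0x1b,0x10] = 0d 0d 49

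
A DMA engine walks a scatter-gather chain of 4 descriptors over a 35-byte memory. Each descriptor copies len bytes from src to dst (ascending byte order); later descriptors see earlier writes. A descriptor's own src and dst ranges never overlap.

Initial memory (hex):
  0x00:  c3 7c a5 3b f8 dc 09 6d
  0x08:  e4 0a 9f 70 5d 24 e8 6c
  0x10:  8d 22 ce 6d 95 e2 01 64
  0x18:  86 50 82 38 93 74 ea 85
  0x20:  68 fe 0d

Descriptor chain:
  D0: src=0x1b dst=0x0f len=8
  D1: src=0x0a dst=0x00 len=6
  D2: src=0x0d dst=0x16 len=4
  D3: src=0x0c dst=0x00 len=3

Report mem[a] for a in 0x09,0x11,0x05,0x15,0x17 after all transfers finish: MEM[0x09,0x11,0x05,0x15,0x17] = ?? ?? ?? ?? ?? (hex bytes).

[0] 0x1b->0x0f len=8 : 38 93 74 ea 85 68 fe 0d
[1] 0x0a->0x00 len=6 : 9f 70 5d 24 e8 38
[2] 0x0d->0x16 len=4 : 24 e8 38 93
[3] 0x0c->0x00 len=3 : 5d 24 e8
query mem[0x09]=0x0a, mem[0x11]=0x74, mem[0x05]=0x38, mem[0x15]=0xfe, mem[0x17]=0xe8

MEM[0x09,0x11,0x05,0x15,0x17] = 0a 74 38 fe e8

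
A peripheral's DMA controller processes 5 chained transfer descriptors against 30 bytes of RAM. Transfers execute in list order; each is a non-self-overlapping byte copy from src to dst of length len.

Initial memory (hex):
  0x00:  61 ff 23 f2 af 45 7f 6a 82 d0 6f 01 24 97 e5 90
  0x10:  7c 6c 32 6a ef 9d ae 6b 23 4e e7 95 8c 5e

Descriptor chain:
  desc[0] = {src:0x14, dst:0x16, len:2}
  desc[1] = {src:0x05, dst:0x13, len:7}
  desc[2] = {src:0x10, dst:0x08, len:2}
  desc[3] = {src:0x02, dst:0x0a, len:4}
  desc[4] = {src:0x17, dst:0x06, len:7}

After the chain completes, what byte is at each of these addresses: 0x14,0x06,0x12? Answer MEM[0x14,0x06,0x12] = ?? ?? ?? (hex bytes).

MEM[0x14,0x06,0x12] = 7f d0 32

  after D0: wrote 2B at 0x16 = ef9d
  after D1: wrote 7B at 0x13 = 457f6a82d06f01
  after D2: wrote 2B at 0x08 = 7c6c
  after D3: wrote 4B at 0x0a = 23f2af45
  after D4: wrote 7B at 0x06 = d06f01e7958c5e
query mem[0x14]=0x7f, mem[0x06]=0xd0, mem[0x12]=0x32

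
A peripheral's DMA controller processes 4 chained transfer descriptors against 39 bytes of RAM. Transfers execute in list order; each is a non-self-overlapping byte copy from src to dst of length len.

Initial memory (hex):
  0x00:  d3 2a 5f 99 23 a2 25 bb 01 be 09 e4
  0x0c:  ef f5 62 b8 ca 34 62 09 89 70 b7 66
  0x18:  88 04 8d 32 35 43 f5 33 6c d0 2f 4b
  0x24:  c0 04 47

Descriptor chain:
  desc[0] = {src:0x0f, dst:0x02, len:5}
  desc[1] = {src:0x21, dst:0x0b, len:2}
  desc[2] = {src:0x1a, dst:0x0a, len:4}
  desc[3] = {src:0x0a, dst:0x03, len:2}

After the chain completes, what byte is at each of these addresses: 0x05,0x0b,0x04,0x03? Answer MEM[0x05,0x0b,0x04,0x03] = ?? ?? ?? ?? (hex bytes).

#0 dst[0x02+5] := {0xb8,0xca,0x34,0x62,0x09}
#1 dst[0x0b+2] := {0xd0,0x2f}
#2 dst[0x0a+4] := {0x8d,0x32,0x35,0x43}
#3 dst[0x03+2] := {0x8d,0x32}
query mem[0x05]=0x62, mem[0x0b]=0x32, mem[0x04]=0x32, mem[0x03]=0x8d

MEM[0x05,0x0b,0x04,0x03] = 62 32 32 8d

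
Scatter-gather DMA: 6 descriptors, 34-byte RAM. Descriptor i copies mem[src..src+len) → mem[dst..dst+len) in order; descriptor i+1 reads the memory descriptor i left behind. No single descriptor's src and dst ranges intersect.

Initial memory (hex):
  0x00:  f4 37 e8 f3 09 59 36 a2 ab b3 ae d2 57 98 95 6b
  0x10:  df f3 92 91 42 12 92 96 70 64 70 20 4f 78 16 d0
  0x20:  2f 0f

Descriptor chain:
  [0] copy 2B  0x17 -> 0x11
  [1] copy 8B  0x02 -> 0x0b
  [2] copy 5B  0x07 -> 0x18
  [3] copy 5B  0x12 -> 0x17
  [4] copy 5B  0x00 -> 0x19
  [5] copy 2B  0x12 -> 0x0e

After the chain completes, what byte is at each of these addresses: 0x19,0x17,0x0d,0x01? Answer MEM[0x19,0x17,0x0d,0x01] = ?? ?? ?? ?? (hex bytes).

  after D0: wrote 2B at 0x11 = 9670
  after D1: wrote 8B at 0x0b = e8f3095936a2abb3
  after D2: wrote 5B at 0x18 = a2abb3aee8
  after D3: wrote 5B at 0x17 = b391421292
  after D4: wrote 5B at 0x19 = f437e8f309
  after D5: wrote 2B at 0x0e = b391
query mem[0x19]=0xf4, mem[0x17]=0xb3, mem[0x0d]=0x09, mem[0x01]=0x37

MEM[0x19,0x17,0x0d,0x01] = f4 b3 09 37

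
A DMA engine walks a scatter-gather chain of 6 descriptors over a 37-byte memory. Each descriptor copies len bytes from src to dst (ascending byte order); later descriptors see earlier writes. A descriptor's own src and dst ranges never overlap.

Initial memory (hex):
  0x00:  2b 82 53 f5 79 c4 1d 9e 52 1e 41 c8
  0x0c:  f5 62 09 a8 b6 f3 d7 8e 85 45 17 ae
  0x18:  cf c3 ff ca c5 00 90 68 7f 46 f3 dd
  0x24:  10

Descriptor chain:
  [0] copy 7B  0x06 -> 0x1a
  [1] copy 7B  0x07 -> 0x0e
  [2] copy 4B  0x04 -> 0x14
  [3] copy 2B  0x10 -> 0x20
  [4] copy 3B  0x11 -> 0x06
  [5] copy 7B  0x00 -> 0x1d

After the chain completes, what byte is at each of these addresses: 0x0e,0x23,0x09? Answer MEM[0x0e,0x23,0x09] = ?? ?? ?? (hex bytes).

#0 dst[0x1a+7] := {0x1d,0x9e,0x52,0x1e,0x41,0xc8,0xf5}
#1 dst[0x0e+7] := {0x9e,0x52,0x1e,0x41,0xc8,0xf5,0x62}
#2 dst[0x14+4] := {0x79,0xc4,0x1d,0x9e}
#3 dst[0x20+2] := {0x1e,0x41}
#4 dst[0x06+3] := {0x41,0xc8,0xf5}
#5 dst[0x1d+7] := {0x2b,0x82,0x53,0xf5,0x79,0xc4,0x41}
query mem[0x0e]=0x9e, mem[0x23]=0x41, mem[0x09]=0x1e

MEM[0x0e,0x23,0x09] = 9e 41 1e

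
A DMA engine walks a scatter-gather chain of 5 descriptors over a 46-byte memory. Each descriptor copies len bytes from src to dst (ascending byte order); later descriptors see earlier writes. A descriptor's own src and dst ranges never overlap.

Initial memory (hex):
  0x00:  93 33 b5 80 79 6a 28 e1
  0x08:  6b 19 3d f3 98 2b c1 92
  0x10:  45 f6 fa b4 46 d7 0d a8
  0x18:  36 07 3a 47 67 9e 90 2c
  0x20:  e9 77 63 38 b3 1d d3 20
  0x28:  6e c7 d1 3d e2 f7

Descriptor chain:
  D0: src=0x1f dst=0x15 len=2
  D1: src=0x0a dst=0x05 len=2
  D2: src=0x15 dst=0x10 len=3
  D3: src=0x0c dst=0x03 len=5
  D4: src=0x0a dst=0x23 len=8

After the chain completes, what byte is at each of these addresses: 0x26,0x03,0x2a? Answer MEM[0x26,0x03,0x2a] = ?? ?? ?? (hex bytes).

[0] 0x1f->0x15 len=2 : 2c e9
[1] 0x0a->0x05 len=2 : 3d f3
[2] 0x15->0x10 len=3 : 2c e9 a8
[3] 0x0c->0x03 len=5 : 98 2b c1 92 2c
[4] 0x0a->0x23 len=8 : 3d f3 98 2b c1 92 2c e9
query mem[0x26]=0x2b, mem[0x03]=0x98, mem[0x2a]=0xe9

MEM[0x26,0x03,0x2a] = 2b 98 e9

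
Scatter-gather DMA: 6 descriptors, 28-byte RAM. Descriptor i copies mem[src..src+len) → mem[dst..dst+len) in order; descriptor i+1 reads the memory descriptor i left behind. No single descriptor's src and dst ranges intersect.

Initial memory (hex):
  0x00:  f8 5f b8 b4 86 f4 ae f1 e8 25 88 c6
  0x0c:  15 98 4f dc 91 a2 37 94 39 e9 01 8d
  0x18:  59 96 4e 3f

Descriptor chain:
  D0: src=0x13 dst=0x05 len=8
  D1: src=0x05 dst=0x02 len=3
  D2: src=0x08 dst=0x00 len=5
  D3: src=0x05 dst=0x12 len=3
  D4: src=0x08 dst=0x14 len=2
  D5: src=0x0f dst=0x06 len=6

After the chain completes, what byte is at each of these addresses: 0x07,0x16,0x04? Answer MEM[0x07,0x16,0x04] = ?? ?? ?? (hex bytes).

D0: mem[0x05..0x0c] <- [94 39 e9 01 8d 59 96 4e]
D1: mem[0x02..0x04] <- [94 39 e9]
D2: mem[0x00..0x04] <- [01 8d 59 96 4e]
D3: mem[0x12..0x14] <- [94 39 e9]
D4: mem[0x14..0x15] <- [01 8d]
D5: mem[0x06..0x0b] <- [dc 91 a2 94 39 01]
query mem[0x07]=0x91, mem[0x16]=0x01, mem[0x04]=0x4e

MEM[0x07,0x16,0x04] = 91 01 4e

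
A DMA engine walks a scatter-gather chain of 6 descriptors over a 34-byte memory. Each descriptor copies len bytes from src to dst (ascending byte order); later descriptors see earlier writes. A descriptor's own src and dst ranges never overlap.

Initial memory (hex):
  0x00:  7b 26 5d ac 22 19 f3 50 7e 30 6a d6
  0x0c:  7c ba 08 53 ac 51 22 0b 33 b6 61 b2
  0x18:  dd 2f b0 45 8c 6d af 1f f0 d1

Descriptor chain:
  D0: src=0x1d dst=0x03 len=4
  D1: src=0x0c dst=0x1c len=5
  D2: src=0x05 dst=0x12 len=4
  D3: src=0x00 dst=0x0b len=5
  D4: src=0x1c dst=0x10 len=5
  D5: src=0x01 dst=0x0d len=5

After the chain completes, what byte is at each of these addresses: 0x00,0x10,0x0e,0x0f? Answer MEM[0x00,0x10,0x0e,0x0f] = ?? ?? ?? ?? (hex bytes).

  after D0: wrote 4B at 0x03 = 6daf1ff0
  after D1: wrote 5B at 0x1c = 7cba0853ac
  after D2: wrote 4B at 0x12 = 1ff0507e
  after D3: wrote 5B at 0x0b = 7b265d6daf
  after D4: wrote 5B at 0x10 = 7cba0853ac
  after D5: wrote 5B at 0x0d = 265d6daf1f
query mem[0x00]=0x7b, mem[0x10]=0xaf, mem[0x0e]=0x5d, mem[0x0f]=0x6d

MEM[0x00,0x10,0x0e,0x0f] = 7b af 5d 6d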